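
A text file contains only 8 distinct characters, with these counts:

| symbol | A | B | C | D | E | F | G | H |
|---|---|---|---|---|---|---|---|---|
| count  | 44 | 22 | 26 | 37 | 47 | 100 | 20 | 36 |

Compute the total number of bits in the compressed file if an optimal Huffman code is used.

Greedily combine the two least-frequent nodes:
combine G(20), B(22) → 42
combine C(26), H(36) → 62
combine D(37), 42 → 79
combine A(44), E(47) → 91
combine 62, 79 → 141
combine 91, F(100) → 191
combine 141, 191 → 332
The encoded length is the sum of every internal node's weight: 42 + 62 + 79 + 91 + 141 + 191 + 332 = 938 bits.

938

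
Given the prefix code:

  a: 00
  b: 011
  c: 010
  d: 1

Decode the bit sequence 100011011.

dabb

Read left to right; each codeword is recognised as soon as it completes (prefix code):
  1→d | 00→a | 011→b | 011→b
Decoded message: dabb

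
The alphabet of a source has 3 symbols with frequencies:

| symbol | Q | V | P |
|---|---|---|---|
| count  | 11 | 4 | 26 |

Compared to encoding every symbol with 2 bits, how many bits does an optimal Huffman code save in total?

26

Fixed-length: 2 bits × 41 symbols = 82 bits.
Huffman merges:
combine V(4), Q(11) → 15
combine 15, P(26) → 41
Huffman total = 15 + 41 = 56 bits.
Saving = 82 − 56 = 26 bits.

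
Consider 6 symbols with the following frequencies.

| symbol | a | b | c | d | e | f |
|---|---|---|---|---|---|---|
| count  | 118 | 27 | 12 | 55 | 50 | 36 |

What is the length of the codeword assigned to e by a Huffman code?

Repeatedly merge the two smallest:
merge c(12) and b(27): 39
merge f(36) and 39: 75
merge e(50) and d(55): 105
merge 75 and 105: 180
merge a(118) and 180: 298
e sits 3 levels below the root, so its codeword is 3 bits.

3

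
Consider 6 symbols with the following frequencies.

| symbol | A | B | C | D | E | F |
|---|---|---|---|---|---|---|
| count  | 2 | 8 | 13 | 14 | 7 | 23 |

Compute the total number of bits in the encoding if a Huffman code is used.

Greedily combine the two least-frequent nodes:
A(2) + E(7) → 9
B(8) + 9 → 17
C(13) + D(14) → 27
17 + F(23) → 40
27 + 40 → 67
Each symbol's bit-cost is frequency × depth; summing gives 160 bits (equivalently 9 + 17 + 27 + 40 + 67).

160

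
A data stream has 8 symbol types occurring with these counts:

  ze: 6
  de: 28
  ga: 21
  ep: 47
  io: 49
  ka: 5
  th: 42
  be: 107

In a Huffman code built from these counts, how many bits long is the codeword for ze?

5

Huffman merges, smallest pair first:
combine ka(5), ze(6) → 11
combine 11, ga(21) → 32
combine de(28), 32 → 60
combine th(42), ep(47) → 89
combine io(49), 60 → 109
combine 89, be(107) → 196
combine 109, 196 → 305
ze sits 5 levels below the root, so its codeword is 5 bits.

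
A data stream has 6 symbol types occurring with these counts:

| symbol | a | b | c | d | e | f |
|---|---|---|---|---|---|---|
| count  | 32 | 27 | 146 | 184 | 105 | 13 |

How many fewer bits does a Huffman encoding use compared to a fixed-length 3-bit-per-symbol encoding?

402

Fixed-length: 3 bits × 507 symbols = 1521 bits.
Huffman merges:
merge f(13) and b(27): 40
merge a(32) and 40: 72
merge 72 and e(105): 177
merge c(146) and 177: 323
merge d(184) and 323: 507
Huffman total = 40 + 72 + 177 + 323 + 507 = 1119 bits.
Saving = 1521 − 1119 = 402 bits.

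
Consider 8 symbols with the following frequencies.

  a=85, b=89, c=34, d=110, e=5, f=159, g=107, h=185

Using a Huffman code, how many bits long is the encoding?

Merge the two smallest weights repeatedly:
combine e(5), c(34) → 39
combine 39, a(85) → 124
combine b(89), g(107) → 196
combine d(110), 124 → 234
combine f(159), h(185) → 344
combine 196, 234 → 430
combine 344, 430 → 774
Total encoded bits = sum of merged weights = 39 + 124 + 196 + 234 + 344 + 430 + 774 = 2141.

2141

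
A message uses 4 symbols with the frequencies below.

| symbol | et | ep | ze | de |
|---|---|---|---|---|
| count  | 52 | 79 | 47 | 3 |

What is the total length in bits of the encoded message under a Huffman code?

333

Greedily combine the two least-frequent nodes:
merge de(3) and ze(47): 50
merge 50 and et(52): 102
merge ep(79) and 102: 181
Each symbol's bit-cost is frequency × depth; summing gives 333 bits (equivalently 50 + 102 + 181).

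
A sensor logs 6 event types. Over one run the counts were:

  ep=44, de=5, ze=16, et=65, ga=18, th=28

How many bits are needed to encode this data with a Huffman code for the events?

412

Build the Huffman tree bottom-up:
merge de(5) and ze(16): 21
merge ga(18) and 21: 39
merge th(28) and 39: 67
merge ep(44) and et(65): 109
merge 67 and 109: 176
The encoded length is the sum of every internal node's weight: 21 + 39 + 67 + 109 + 176 = 412 bits.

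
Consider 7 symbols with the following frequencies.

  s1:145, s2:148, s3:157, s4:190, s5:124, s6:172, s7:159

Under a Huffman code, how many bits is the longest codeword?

3

Merge the two lowest-weight nodes at each step:
merge s5(124) and s1(145): 269
merge s2(148) and s3(157): 305
merge s7(159) and s6(172): 331
merge s4(190) and 269: 459
merge 305 and 331: 636
merge 459 and 636: 1095
The first pair merged (s5, s1) ends up deepest, at depth 3.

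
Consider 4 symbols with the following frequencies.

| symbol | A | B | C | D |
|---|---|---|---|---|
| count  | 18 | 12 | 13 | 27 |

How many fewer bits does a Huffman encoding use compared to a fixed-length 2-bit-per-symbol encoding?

2

Fixed-length: 2 bits × 70 symbols = 140 bits.
Huffman merges:
merge B(12) and C(13): 25
merge A(18) and 25: 43
merge D(27) and 43: 70
Huffman total = 25 + 43 + 70 = 138 bits.
Saving = 140 − 138 = 2 bits.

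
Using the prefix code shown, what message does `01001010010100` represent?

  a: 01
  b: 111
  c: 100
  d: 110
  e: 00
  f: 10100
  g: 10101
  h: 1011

aeff

Read left to right; each codeword is recognised as soon as it completes (prefix code):
  01→a | 00→e | 10100→f | 10100→f
Decoded message: aeff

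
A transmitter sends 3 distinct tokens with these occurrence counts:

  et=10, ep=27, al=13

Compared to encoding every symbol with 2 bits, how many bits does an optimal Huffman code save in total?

Fixed-length: 2 bits × 50 symbols = 100 bits.
Huffman merges:
et(10) + al(13) → 23
23 + ep(27) → 50
Huffman total = 23 + 50 = 73 bits.
Saving = 100 − 73 = 27 bits.

27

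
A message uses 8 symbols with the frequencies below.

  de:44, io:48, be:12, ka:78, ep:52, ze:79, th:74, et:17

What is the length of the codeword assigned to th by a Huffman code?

3

Repeatedly merge the two smallest:
be(12) + et(17) → 29
29 + de(44) → 73
io(48) + ep(52) → 100
73 + th(74) → 147
ka(78) + ze(79) → 157
100 + 147 → 247
157 + 247 → 404
th sits 3 levels below the root, so its codeword is 3 bits.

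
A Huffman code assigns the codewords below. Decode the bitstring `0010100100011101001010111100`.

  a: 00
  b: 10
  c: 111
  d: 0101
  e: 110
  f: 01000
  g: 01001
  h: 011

abbfcgdca

Read left to right; each codeword is recognised as soon as it completes (prefix code):
  00→a | 10→b | 10→b | 01000→f | 111→c | 01001→g | 0101→d | 111→c | 00→a
Decoded message: abbfcgdca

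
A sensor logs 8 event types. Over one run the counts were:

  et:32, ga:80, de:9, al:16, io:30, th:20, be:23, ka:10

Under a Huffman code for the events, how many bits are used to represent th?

Repeatedly merge the two smallest:
merge de(9) and ka(10): 19
merge al(16) and 19: 35
merge th(20) and be(23): 43
merge io(30) and et(32): 62
merge 35 and 43: 78
merge 62 and 78: 140
merge ga(80) and 140: 220
th sits 4 levels below the root, so its codeword is 4 bits.

4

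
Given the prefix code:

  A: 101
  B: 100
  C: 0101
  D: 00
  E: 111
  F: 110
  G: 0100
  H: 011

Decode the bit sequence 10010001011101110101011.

BBCFECH

Read left to right; each codeword is recognised as soon as it completes (prefix code):
  100→B | 100→B | 0101→C | 110→F | 111→E | 0101→C | 011→H
Decoded message: BBCFECH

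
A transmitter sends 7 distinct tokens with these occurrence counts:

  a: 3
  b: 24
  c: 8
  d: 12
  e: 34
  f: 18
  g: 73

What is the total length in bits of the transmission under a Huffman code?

404

Merge the two smallest weights repeatedly:
merge a(3) and c(8): 11
merge 11 and d(12): 23
merge f(18) and 23: 41
merge b(24) and e(34): 58
merge 41 and 58: 99
merge g(73) and 99: 172
The encoded length is the sum of every internal node's weight: 11 + 23 + 41 + 58 + 99 + 172 = 404 bits.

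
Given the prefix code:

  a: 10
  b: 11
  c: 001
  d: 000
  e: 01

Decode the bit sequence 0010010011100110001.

cccbcac

Read left to right; each codeword is recognised as soon as it completes (prefix code):
  001→c | 001→c | 001→c | 11→b | 001→c | 10→a | 001→c
Decoded message: cccbcac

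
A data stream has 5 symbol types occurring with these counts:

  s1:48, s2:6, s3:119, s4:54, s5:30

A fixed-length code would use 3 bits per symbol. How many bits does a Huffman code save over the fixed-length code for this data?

Fixed-length: 3 bits × 257 symbols = 771 bits.
Huffman merges:
merge s2(6) and s5(30): 36
merge 36 and s1(48): 84
merge s4(54) and 84: 138
merge s3(119) and 138: 257
Huffman total = 36 + 84 + 138 + 257 = 515 bits.
Saving = 771 − 515 = 256 bits.

256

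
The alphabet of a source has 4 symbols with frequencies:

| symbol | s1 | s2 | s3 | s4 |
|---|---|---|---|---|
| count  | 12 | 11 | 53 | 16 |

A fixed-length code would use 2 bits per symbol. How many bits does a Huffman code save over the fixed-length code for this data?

30

Fixed-length: 2 bits × 92 symbols = 184 bits.
Huffman merges:
merge s2(11) and s1(12): 23
merge s4(16) and 23: 39
merge 39 and s3(53): 92
Huffman total = 23 + 39 + 92 = 154 bits.
Saving = 184 − 154 = 30 bits.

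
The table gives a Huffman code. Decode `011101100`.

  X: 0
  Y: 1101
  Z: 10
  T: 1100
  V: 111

Read left to right; each codeword is recognised as soon as it completes (prefix code):
  0→X | 111→V | 0→X | 1100→T
Decoded message: XVXT

XVXT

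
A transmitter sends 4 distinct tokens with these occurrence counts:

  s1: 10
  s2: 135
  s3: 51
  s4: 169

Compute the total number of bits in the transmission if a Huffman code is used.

Build the Huffman tree bottom-up:
s1(10) + s3(51) → 61
61 + s2(135) → 196
s4(169) + 196 → 365
Each symbol's bit-cost is frequency × depth; summing gives 622 bits (equivalently 61 + 196 + 365).

622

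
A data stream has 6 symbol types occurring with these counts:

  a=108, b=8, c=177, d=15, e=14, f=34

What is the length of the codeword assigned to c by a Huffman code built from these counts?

1

Huffman merges, smallest pair first:
b(8) + e(14) → 22
d(15) + 22 → 37
f(34) + 37 → 71
71 + a(108) → 179
c(177) + 179 → 356
c sits one level below the root: a 1-bit codeword.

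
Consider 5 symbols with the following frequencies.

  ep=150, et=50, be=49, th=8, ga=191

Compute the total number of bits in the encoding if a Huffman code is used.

Greedily combine the two least-frequent nodes:
combine th(8), be(49) → 57
combine et(50), 57 → 107
combine 107, ep(150) → 257
combine ga(191), 257 → 448
Each symbol's bit-cost is frequency × depth; summing gives 869 bits (equivalently 57 + 107 + 257 + 448).

869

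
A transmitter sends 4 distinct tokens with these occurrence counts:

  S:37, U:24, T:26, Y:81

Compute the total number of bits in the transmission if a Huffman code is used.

Greedily combine the two least-frequent nodes:
U(24) + T(26) → 50
S(37) + 50 → 87
Y(81) + 87 → 168
Each symbol's bit-cost is frequency × depth; summing gives 305 bits (equivalently 50 + 87 + 168).

305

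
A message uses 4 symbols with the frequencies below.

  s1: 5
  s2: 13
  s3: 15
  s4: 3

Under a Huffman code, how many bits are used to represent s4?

3

Repeatedly merge the two smallest:
merge s4(3) and s1(5): 8
merge 8 and s2(13): 21
merge s3(15) and 21: 36
s4 sits 3 levels below the root, so its codeword is 3 bits.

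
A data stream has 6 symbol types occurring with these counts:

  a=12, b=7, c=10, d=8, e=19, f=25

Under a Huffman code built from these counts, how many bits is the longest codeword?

3

Merge the two lowest-weight nodes at each step:
merge b(7) and d(8): 15
merge c(10) and a(12): 22
merge 15 and e(19): 34
merge 22 and f(25): 47
merge 34 and 47: 81
Maximum depth reached is 3.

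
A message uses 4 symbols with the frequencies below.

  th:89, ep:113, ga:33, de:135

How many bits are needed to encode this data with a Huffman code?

727

Build the Huffman tree bottom-up:
combine ga(33), th(89) → 122
combine ep(113), 122 → 235
combine de(135), 235 → 370
The encoded length is the sum of every internal node's weight: 122 + 235 + 370 = 727 bits.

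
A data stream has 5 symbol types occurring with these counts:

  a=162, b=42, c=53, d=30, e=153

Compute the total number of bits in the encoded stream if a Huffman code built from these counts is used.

Greedily combine the two least-frequent nodes:
combine d(30), b(42) → 72
combine c(53), 72 → 125
combine 125, e(153) → 278
combine a(162), 278 → 440
Each symbol's bit-cost is frequency × depth; summing gives 915 bits (equivalently 72 + 125 + 278 + 440).

915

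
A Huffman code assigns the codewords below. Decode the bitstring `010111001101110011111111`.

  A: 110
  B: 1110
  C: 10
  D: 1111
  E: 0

ECBEABEDD

Read left to right; each codeword is recognised as soon as it completes (prefix code):
  0→E | 10→C | 1110→B | 0→E | 110→A | 1110→B | 0→E | 1111→D | 1111→D
Decoded message: ECBEABEDD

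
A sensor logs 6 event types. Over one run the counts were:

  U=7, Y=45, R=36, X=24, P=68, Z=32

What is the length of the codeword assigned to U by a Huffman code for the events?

Build the tree from the bottom:
merge U(7) and X(24): 31
merge 31 and Z(32): 63
merge R(36) and Y(45): 81
merge 63 and P(68): 131
merge 81 and 131: 212
U's leaf is at depth 4, giving a 4-bit codeword.

4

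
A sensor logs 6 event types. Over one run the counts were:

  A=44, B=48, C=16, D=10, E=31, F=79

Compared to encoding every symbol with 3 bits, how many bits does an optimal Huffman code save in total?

145

Fixed-length: 3 bits × 228 symbols = 684 bits.
Huffman merges:
D(10) + C(16) → 26
26 + E(31) → 57
A(44) + B(48) → 92
57 + F(79) → 136
92 + 136 → 228
Huffman total = 26 + 57 + 92 + 136 + 228 = 539 bits.
Saving = 684 − 539 = 145 bits.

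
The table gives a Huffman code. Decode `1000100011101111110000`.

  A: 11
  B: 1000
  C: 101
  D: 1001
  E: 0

BBACAABE

Read left to right; each codeword is recognised as soon as it completes (prefix code):
  1000→B | 1000→B | 11→A | 101→C | 11→A | 11→A | 1000→B | 0→E
Decoded message: BBACAABE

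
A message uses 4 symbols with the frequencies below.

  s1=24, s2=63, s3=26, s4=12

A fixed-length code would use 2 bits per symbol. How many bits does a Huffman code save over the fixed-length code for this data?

Fixed-length: 2 bits × 125 symbols = 250 bits.
Huffman merges:
combine s4(12), s1(24) → 36
combine s3(26), 36 → 62
combine 62, s2(63) → 125
Huffman total = 36 + 62 + 125 = 223 bits.
Saving = 250 − 223 = 27 bits.

27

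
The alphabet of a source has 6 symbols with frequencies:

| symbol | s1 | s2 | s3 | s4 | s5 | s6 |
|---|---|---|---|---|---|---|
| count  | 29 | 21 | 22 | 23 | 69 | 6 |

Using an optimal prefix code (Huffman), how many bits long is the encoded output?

Merge the two smallest weights repeatedly:
merge s6(6) and s2(21): 27
merge s3(22) and s4(23): 45
merge 27 and s1(29): 56
merge 45 and 56: 101
merge s5(69) and 101: 170
The encoded length is the sum of every internal node's weight: 27 + 45 + 56 + 101 + 170 = 399 bits.

399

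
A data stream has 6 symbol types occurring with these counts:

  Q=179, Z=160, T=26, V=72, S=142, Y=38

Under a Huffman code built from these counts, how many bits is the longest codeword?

Merge the two lowest-weight nodes at each step:
T(26) + Y(38) → 64
64 + V(72) → 136
136 + S(142) → 278
Z(160) + Q(179) → 339
278 + 339 → 617
The first pair merged (T, Y) ends up deepest, at depth 4.

4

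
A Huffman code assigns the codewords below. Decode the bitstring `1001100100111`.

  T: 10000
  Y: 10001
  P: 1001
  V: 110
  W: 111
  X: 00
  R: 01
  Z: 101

Read left to right; each codeword is recognised as soon as it completes (prefix code):
  1001→P | 1001→P | 00→X | 111→W
Decoded message: PPXW

PPXW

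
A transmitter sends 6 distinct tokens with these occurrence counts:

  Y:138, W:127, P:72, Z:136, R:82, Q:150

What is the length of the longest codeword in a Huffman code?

Merge the two lowest-weight nodes at each step:
combine P(72), R(82) → 154
combine W(127), Z(136) → 263
combine Y(138), Q(150) → 288
combine 154, 263 → 417
combine 288, 417 → 705
The first pair merged (P, R) ends up deepest, at depth 3.

3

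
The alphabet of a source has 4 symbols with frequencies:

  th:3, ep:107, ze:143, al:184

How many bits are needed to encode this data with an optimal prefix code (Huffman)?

Merge the two smallest weights repeatedly:
combine th(3), ep(107) → 110
combine 110, ze(143) → 253
combine al(184), 253 → 437
Total encoded bits = sum of merged weights = 110 + 253 + 437 = 800.

800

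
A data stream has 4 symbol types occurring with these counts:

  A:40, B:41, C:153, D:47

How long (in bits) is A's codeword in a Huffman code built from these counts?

Huffman merges, smallest pair first:
merge A(40) and B(41): 81
merge D(47) and 81: 128
merge 128 and C(153): 281
A's leaf is at depth 3, giving a 3-bit codeword.

3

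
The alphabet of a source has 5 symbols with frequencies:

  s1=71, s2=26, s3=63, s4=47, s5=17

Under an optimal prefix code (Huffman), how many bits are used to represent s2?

3

Repeatedly merge the two smallest:
combine s5(17), s2(26) → 43
combine 43, s4(47) → 90
combine s3(63), s1(71) → 134
combine 90, 134 → 224
s2's leaf is at depth 3, giving a 3-bit codeword.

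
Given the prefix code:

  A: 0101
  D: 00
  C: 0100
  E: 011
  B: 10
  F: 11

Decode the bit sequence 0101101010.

ABBB

Read left to right; each codeword is recognised as soon as it completes (prefix code):
  0101→A | 10→B | 10→B | 10→B
Decoded message: ABBB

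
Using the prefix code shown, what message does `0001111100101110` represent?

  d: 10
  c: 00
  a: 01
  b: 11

Read left to right; each codeword is recognised as soon as it completes (prefix code):
  00→c | 01→a | 11→b | 11→b | 00→c | 10→d | 11→b | 10→d
Decoded message: cabbcdbd

cabbcdbd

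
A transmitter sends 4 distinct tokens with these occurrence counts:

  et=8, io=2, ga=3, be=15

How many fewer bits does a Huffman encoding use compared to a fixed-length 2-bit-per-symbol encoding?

10

Fixed-length: 2 bits × 28 symbols = 56 bits.
Huffman merges:
merge io(2) and ga(3): 5
merge 5 and et(8): 13
merge 13 and be(15): 28
Huffman total = 5 + 13 + 28 = 46 bits.
Saving = 56 − 46 = 10 bits.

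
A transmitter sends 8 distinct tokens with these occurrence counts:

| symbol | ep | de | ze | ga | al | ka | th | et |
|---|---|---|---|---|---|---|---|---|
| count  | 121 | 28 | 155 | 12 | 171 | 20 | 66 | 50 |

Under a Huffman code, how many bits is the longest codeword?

6

Merge the two lowest-weight nodes at each step:
ga(12) + ka(20) → 32
de(28) + 32 → 60
et(50) + 60 → 110
th(66) + 110 → 176
ep(121) + ze(155) → 276
al(171) + 176 → 347
276 + 347 → 623
The rarest symbols sit at the bottom; the longest codeword is 6 bits.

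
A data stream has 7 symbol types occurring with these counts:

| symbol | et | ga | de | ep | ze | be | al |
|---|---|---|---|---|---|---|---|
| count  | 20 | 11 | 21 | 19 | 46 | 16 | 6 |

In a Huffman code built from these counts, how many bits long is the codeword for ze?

2

Huffman merges, smallest pair first:
al(6) + ga(11) → 17
be(16) + 17 → 33
ep(19) + et(20) → 39
de(21) + 33 → 54
39 + ze(46) → 85
54 + 85 → 139
ze sits 2 levels below the root, so its codeword is 2 bits.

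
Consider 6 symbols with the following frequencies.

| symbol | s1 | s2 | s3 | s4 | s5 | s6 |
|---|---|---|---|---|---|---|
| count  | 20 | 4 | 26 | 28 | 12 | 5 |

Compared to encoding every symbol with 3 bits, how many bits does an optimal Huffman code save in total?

65

Fixed-length: 3 bits × 95 symbols = 285 bits.
Huffman merges:
s2(4) + s6(5) → 9
9 + s5(12) → 21
s1(20) + 21 → 41
s3(26) + s4(28) → 54
41 + 54 → 95
Huffman total = 9 + 21 + 41 + 54 + 95 = 220 bits.
Saving = 285 − 220 = 65 bits.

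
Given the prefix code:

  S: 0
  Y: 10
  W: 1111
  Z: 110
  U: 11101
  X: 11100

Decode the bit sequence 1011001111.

YZSW

Read left to right; each codeword is recognised as soon as it completes (prefix code):
  10→Y | 110→Z | 0→S | 1111→W
Decoded message: YZSW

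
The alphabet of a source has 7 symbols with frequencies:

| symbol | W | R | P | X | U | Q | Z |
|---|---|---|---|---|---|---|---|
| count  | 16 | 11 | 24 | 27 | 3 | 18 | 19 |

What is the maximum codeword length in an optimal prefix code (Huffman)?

Merge the two lowest-weight nodes at each step:
merge U(3) and R(11): 14
merge 14 and W(16): 30
merge Q(18) and Z(19): 37
merge P(24) and X(27): 51
merge 30 and 37: 67
merge 51 and 67: 118
Maximum depth reached is 4.

4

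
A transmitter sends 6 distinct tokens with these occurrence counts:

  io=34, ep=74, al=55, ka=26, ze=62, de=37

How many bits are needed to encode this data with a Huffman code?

728

Build the Huffman tree bottom-up:
ka(26) + io(34) → 60
de(37) + al(55) → 92
60 + ze(62) → 122
ep(74) + 92 → 166
122 + 166 → 288
Total encoded bits = sum of merged weights = 60 + 92 + 122 + 166 + 288 = 728.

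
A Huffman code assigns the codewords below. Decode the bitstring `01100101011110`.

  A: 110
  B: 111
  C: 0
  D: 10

Read left to right; each codeword is recognised as soon as it completes (prefix code):
  0→C | 110→A | 0→C | 10→D | 10→D | 111→B | 10→D
Decoded message: CACDDBD

CACDDBD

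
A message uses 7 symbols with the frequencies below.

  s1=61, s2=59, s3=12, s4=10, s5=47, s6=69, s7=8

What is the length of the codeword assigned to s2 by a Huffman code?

2

Build the tree from the bottom:
combine s7(8), s4(10) → 18
combine s3(12), 18 → 30
combine 30, s5(47) → 77
combine s2(59), s1(61) → 120
combine s6(69), 77 → 146
combine 120, 146 → 266
s2's leaf is at depth 2, giving a 2-bit codeword.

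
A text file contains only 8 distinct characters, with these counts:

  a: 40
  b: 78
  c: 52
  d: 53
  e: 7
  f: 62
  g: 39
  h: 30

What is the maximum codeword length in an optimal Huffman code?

Merge the two lowest-weight nodes at each step:
merge e(7) and h(30): 37
merge 37 and g(39): 76
merge a(40) and c(52): 92
merge d(53) and f(62): 115
merge 76 and b(78): 154
merge 92 and 115: 207
merge 154 and 207: 361
The rarest symbols sit at the bottom; the longest codeword is 4 bits.

4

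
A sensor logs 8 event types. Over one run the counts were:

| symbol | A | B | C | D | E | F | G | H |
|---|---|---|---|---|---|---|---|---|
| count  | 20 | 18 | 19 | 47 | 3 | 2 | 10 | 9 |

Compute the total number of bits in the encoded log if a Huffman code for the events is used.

Greedily combine the two least-frequent nodes:
F(2) + E(3) → 5
5 + H(9) → 14
G(10) + 14 → 24
B(18) + C(19) → 37
A(20) + 24 → 44
37 + 44 → 81
D(47) + 81 → 128
Total encoded bits = sum of merged weights = 5 + 14 + 24 + 37 + 44 + 81 + 128 = 333.

333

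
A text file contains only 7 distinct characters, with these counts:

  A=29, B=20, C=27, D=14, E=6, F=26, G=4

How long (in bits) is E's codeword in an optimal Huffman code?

Build the tree from the bottom:
combine G(4), E(6) → 10
combine 10, D(14) → 24
combine B(20), 24 → 44
combine F(26), C(27) → 53
combine A(29), 44 → 73
combine 53, 73 → 126
E's leaf is at depth 5, giving a 5-bit codeword.

5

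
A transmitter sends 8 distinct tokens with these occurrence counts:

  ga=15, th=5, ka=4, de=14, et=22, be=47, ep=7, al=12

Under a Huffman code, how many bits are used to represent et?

Huffman merges, smallest pair first:
combine ka(4), th(5) → 9
combine ep(7), 9 → 16
combine al(12), de(14) → 26
combine ga(15), 16 → 31
combine et(22), 26 → 48
combine 31, be(47) → 78
combine 48, 78 → 126
et sits 2 levels below the root, so its codeword is 2 bits.

2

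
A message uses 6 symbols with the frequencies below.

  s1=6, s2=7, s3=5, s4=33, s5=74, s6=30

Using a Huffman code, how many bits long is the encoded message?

313

Build the Huffman tree bottom-up:
s3(5) + s1(6) → 11
s2(7) + 11 → 18
18 + s6(30) → 48
s4(33) + 48 → 81
s5(74) + 81 → 155
Each symbol's bit-cost is frequency × depth; summing gives 313 bits (equivalently 11 + 18 + 48 + 81 + 155).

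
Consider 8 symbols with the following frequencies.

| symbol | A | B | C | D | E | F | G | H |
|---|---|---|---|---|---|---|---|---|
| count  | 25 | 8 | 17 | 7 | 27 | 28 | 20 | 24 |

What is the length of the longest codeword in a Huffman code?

4

Merge the two lowest-weight nodes at each step:
D(7) + B(8) → 15
15 + C(17) → 32
G(20) + H(24) → 44
A(25) + E(27) → 52
F(28) + 32 → 60
44 + 52 → 96
60 + 96 → 156
The rarest symbols sit at the bottom; the longest codeword is 4 bits.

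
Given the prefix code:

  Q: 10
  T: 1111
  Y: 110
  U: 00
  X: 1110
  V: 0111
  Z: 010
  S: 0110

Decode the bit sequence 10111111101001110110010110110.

Read left to right; each codeword is recognised as soon as it completes (prefix code):
  10→Q | 1111→T | 1110→X | 10→Q | 0111→V | 0110→S | 010→Z | 110→Y | 110→Y
Decoded message: QTXQVSZYY

QTXQVSZYY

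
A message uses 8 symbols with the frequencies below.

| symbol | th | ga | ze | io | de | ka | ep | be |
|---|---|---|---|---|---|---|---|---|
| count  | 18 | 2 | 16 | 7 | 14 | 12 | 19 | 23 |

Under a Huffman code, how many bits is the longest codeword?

Merge the two lowest-weight nodes at each step:
combine ga(2), io(7) → 9
combine 9, ka(12) → 21
combine de(14), ze(16) → 30
combine th(18), ep(19) → 37
combine 21, be(23) → 44
combine 30, 37 → 67
combine 44, 67 → 111
The rarest symbols sit at the bottom; the longest codeword is 4 bits.

4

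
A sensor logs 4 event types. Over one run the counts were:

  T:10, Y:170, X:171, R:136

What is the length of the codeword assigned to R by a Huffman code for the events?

Repeatedly merge the two smallest:
merge T(10) and R(136): 146
merge 146 and Y(170): 316
merge X(171) and 316: 487
R sits 3 levels below the root, so its codeword is 3 bits.

3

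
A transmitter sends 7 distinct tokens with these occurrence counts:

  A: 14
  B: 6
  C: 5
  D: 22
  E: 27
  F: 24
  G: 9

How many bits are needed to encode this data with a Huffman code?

Build the Huffman tree bottom-up:
combine C(5), B(6) → 11
combine G(9), 11 → 20
combine A(14), 20 → 34
combine D(22), F(24) → 46
combine E(27), 34 → 61
combine 46, 61 → 107
Each symbol's bit-cost is frequency × depth; summing gives 279 bits (equivalently 11 + 20 + 34 + 46 + 61 + 107).

279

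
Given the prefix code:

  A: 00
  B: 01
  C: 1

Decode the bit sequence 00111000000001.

Read left to right; each codeword is recognised as soon as it completes (prefix code):
  00→A | 1→C | 1→C | 1→C | 00→A | 00→A | 00→A | 00→A | 1→C
Decoded message: ACCCAAAAC

ACCCAAAAC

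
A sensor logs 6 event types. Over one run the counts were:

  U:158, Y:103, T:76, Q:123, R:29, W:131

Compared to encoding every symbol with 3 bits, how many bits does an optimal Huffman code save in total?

Fixed-length: 3 bits × 620 symbols = 1860 bits.
Huffman merges:
merge R(29) and T(76): 105
merge Y(103) and 105: 208
merge Q(123) and W(131): 254
merge U(158) and 208: 366
merge 254 and 366: 620
Huffman total = 105 + 208 + 254 + 366 + 620 = 1553 bits.
Saving = 1860 − 1553 = 307 bits.

307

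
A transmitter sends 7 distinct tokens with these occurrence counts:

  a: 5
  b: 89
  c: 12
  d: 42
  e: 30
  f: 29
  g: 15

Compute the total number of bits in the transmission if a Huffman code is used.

Build the Huffman tree bottom-up:
merge a(5) and c(12): 17
merge g(15) and 17: 32
merge f(29) and e(30): 59
merge 32 and d(42): 74
merge 59 and 74: 133
merge b(89) and 133: 222
Each symbol's bit-cost is frequency × depth; summing gives 537 bits (equivalently 17 + 32 + 59 + 74 + 133 + 222).

537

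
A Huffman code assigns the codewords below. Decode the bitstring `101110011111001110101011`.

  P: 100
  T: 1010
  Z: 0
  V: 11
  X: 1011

Read left to right; each codeword is recognised as soon as it completes (prefix code):
  1011→X | 100→P | 11→V | 11→V | 100→P | 11→V | 1010→T | 1011→X
Decoded message: XPVVPVTX

XPVVPVTX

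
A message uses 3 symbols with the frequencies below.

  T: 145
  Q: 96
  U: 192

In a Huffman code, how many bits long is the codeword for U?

Huffman merges, smallest pair first:
merge Q(96) and T(145): 241
merge U(192) and 241: 433
U is a child of the root — depth 1, so its codeword is a single bit.

1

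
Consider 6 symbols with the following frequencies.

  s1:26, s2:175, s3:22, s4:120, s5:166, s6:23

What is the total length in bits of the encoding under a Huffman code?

Merge the two smallest weights repeatedly:
s3(22) + s6(23) → 45
s1(26) + 45 → 71
71 + s4(120) → 191
s5(166) + s2(175) → 341
191 + 341 → 532
Total encoded bits = sum of merged weights = 45 + 71 + 191 + 341 + 532 = 1180.

1180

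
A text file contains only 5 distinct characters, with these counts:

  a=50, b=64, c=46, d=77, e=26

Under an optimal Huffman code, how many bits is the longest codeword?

3

Merge the two lowest-weight nodes at each step:
merge e(26) and c(46): 72
merge a(50) and b(64): 114
merge 72 and d(77): 149
merge 114 and 149: 263
The first pair merged (e, c) ends up deepest, at depth 3.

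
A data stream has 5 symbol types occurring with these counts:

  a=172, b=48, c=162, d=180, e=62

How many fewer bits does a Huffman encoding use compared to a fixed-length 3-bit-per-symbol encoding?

Fixed-length: 3 bits × 624 symbols = 1872 bits.
Huffman merges:
b(48) + e(62) → 110
110 + c(162) → 272
a(172) + d(180) → 352
272 + 352 → 624
Huffman total = 110 + 272 + 352 + 624 = 1358 bits.
Saving = 1872 − 1358 = 514 bits.

514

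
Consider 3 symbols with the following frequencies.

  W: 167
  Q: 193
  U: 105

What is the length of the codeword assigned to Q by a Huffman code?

1

Build the tree from the bottom:
U(105) + W(167) → 272
Q(193) + 272 → 465
Q sits one level below the root: a 1-bit codeword.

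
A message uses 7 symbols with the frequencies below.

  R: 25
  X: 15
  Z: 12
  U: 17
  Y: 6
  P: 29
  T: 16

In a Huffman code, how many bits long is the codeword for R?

Huffman merges, smallest pair first:
combine Y(6), Z(12) → 18
combine X(15), T(16) → 31
combine U(17), 18 → 35
combine R(25), P(29) → 54
combine 31, 35 → 66
combine 54, 66 → 120
R's leaf is at depth 2, giving a 2-bit codeword.

2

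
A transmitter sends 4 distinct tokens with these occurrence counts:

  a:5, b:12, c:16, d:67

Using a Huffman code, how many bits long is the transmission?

150

Merge the two smallest weights repeatedly:
combine a(5), b(12) → 17
combine c(16), 17 → 33
combine 33, d(67) → 100
Each symbol's bit-cost is frequency × depth; summing gives 150 bits (equivalently 17 + 33 + 100).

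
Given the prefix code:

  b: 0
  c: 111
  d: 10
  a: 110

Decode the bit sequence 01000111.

bdbbc

Read left to right; each codeword is recognised as soon as it completes (prefix code):
  0→b | 10→d | 0→b | 0→b | 111→c
Decoded message: bdbbc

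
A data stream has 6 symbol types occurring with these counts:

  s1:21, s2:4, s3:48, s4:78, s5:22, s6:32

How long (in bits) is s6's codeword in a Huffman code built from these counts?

2

Build the tree from the bottom:
combine s2(4), s1(21) → 25
combine s5(22), 25 → 47
combine s6(32), 47 → 79
combine s3(48), s4(78) → 126
combine 79, 126 → 205
s6 sits 2 levels below the root, so its codeword is 2 bits.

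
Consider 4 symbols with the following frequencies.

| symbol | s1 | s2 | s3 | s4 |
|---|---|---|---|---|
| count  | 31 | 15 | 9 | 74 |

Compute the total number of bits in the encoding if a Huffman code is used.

208

Greedily combine the two least-frequent nodes:
merge s3(9) and s2(15): 24
merge 24 and s1(31): 55
merge 55 and s4(74): 129
Total encoded bits = sum of merged weights = 24 + 55 + 129 = 208.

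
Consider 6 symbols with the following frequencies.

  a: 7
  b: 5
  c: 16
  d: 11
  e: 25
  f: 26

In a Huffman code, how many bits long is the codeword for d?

Build the tree from the bottom:
b(5) + a(7) → 12
d(11) + 12 → 23
c(16) + 23 → 39
e(25) + f(26) → 51
39 + 51 → 90
d's leaf is at depth 3, giving a 3-bit codeword.

3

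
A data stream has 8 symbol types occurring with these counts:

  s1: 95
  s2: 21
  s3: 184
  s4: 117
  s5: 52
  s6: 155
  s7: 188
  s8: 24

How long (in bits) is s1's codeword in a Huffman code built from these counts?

Build the tree from the bottom:
s2(21) + s8(24) → 45
45 + s5(52) → 97
s1(95) + 97 → 192
s4(117) + s6(155) → 272
s3(184) + s7(188) → 372
192 + 272 → 464
372 + 464 → 836
s1's leaf is at depth 3, giving a 3-bit codeword.

3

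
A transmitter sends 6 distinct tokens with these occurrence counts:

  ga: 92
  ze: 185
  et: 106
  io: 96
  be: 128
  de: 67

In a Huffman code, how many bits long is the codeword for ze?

Repeatedly merge the two smallest:
merge de(67) and ga(92): 159
merge io(96) and et(106): 202
merge be(128) and 159: 287
merge ze(185) and 202: 387
merge 287 and 387: 674
The subtree containing ze is merged 2 times, so code length = 2.

2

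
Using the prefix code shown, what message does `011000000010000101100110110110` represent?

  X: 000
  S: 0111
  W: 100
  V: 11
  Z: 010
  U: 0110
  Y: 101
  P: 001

UXXWPUUVU

Read left to right; each codeword is recognised as soon as it completes (prefix code):
  0110→U | 000→X | 000→X | 100→W | 001→P | 0110→U | 0110→U | 11→V | 0110→U
Decoded message: UXXWPUUVU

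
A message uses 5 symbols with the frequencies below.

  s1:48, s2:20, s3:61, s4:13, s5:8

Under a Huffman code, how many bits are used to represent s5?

4

Build the tree from the bottom:
combine s5(8), s4(13) → 21
combine s2(20), 21 → 41
combine 41, s1(48) → 89
combine s3(61), 89 → 150
The subtree containing s5 is merged 4 times, so code length = 4.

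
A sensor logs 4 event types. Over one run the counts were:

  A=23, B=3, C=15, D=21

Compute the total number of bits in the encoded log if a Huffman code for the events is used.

119

Greedily combine the two least-frequent nodes:
B(3) + C(15) → 18
18 + D(21) → 39
A(23) + 39 → 62
Total encoded bits = sum of merged weights = 18 + 39 + 62 = 119.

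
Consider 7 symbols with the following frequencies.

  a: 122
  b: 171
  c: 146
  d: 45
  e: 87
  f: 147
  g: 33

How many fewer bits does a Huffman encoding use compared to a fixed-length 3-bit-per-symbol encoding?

Fixed-length: 3 bits × 751 symbols = 2253 bits.
Huffman merges:
merge g(33) and d(45): 78
merge 78 and e(87): 165
merge a(122) and c(146): 268
merge f(147) and 165: 312
merge b(171) and 268: 439
merge 312 and 439: 751
Huffman total = 78 + 165 + 268 + 312 + 439 + 751 = 2013 bits.
Saving = 2253 − 2013 = 240 bits.

240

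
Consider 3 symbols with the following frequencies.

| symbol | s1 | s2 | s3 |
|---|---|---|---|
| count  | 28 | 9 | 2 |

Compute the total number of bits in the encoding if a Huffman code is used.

Merge the two smallest weights repeatedly:
s3(2) + s2(9) → 11
11 + s1(28) → 39
The encoded length is the sum of every internal node's weight: 11 + 39 = 50 bits.

50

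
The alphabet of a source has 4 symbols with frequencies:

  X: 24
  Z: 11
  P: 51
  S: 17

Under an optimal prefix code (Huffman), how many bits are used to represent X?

2

Build the tree from the bottom:
merge Z(11) and S(17): 28
merge X(24) and 28: 52
merge P(51) and 52: 103
X's leaf is at depth 2, giving a 2-bit codeword.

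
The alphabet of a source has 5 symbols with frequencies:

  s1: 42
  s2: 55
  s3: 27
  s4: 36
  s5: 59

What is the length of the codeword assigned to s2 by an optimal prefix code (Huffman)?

Huffman merges, smallest pair first:
merge s3(27) and s4(36): 63
merge s1(42) and s2(55): 97
merge s5(59) and 63: 122
merge 97 and 122: 219
s2's leaf is at depth 2, giving a 2-bit codeword.

2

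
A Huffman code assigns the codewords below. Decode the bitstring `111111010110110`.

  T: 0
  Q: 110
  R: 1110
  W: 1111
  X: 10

Read left to right; each codeword is recognised as soon as it completes (prefix code):
  1111→W | 110→Q | 10→X | 110→Q | 110→Q
Decoded message: WQXQQ

WQXQQ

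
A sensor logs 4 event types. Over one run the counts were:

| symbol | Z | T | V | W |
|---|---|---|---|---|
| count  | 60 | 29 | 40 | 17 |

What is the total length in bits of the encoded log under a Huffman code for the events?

278

Merge the two smallest weights repeatedly:
W(17) + T(29) → 46
V(40) + 46 → 86
Z(60) + 86 → 146
Total encoded bits = sum of merged weights = 46 + 86 + 146 = 278.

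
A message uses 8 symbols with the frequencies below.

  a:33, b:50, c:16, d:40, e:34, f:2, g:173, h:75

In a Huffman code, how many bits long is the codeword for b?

3

Huffman merges, smallest pair first:
f(2) + c(16) → 18
18 + a(33) → 51
e(34) + d(40) → 74
b(50) + 51 → 101
74 + h(75) → 149
101 + 149 → 250
g(173) + 250 → 423
The subtree containing b is merged 3 times, so code length = 3.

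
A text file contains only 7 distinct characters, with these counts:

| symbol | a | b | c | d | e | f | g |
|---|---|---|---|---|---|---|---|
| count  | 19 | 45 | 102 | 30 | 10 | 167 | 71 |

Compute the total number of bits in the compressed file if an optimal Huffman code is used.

Merge the two smallest weights repeatedly:
combine e(10), a(19) → 29
combine 29, d(30) → 59
combine b(45), 59 → 104
combine g(71), c(102) → 173
combine 104, f(167) → 271
combine 173, 271 → 444
The encoded length is the sum of every internal node's weight: 29 + 59 + 104 + 173 + 271 + 444 = 1080 bits.

1080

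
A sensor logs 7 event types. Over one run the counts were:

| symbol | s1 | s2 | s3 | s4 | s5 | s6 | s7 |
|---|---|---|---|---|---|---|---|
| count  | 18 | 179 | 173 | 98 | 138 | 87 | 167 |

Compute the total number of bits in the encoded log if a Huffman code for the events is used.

2333

Merge the two smallest weights repeatedly:
merge s1(18) and s6(87): 105
merge s4(98) and 105: 203
merge s5(138) and s7(167): 305
merge s3(173) and s2(179): 352
merge 203 and 305: 508
merge 352 and 508: 860
Each symbol's bit-cost is frequency × depth; summing gives 2333 bits (equivalently 105 + 203 + 305 + 352 + 508 + 860).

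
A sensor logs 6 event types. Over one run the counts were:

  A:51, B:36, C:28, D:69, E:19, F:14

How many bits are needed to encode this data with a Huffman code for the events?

Greedily combine the two least-frequent nodes:
F(14) + E(19) → 33
C(28) + 33 → 61
B(36) + A(51) → 87
61 + D(69) → 130
87 + 130 → 217
Total encoded bits = sum of merged weights = 33 + 61 + 87 + 130 + 217 = 528.

528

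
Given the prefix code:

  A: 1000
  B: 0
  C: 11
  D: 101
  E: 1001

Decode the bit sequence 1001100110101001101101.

EEDBEDD

Read left to right; each codeword is recognised as soon as it completes (prefix code):
  1001→E | 1001→E | 101→D | 0→B | 1001→E | 101→D | 101→D
Decoded message: EEDBEDD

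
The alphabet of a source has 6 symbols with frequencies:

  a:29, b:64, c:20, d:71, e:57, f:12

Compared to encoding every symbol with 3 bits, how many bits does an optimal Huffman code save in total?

Fixed-length: 3 bits × 253 symbols = 759 bits.
Huffman merges:
merge f(12) and c(20): 32
merge a(29) and 32: 61
merge e(57) and 61: 118
merge b(64) and d(71): 135
merge 118 and 135: 253
Huffman total = 32 + 61 + 118 + 135 + 253 = 599 bits.
Saving = 759 − 599 = 160 bits.

160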